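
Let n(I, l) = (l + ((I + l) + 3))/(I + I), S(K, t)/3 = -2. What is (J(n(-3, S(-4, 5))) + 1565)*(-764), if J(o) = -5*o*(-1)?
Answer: -1203300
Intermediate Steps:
S(K, t) = -6 (S(K, t) = 3*(-2) = -6)
n(I, l) = (3 + I + 2*l)/(2*I) (n(I, l) = (l + (3 + I + l))/((2*I)) = (3 + I + 2*l)*(1/(2*I)) = (3 + I + 2*l)/(2*I))
J(o) = 5*o
(J(n(-3, S(-4, 5))) + 1565)*(-764) = (5*((1/2)*(3 - 3 + 2*(-6))/(-3)) + 1565)*(-764) = (5*((1/2)*(-1/3)*(3 - 3 - 12)) + 1565)*(-764) = (5*((1/2)*(-1/3)*(-12)) + 1565)*(-764) = (5*2 + 1565)*(-764) = (10 + 1565)*(-764) = 1575*(-764) = -1203300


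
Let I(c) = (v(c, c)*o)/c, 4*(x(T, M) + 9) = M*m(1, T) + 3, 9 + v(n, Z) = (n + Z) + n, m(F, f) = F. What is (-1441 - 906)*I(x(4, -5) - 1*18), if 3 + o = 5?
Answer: -859002/55 ≈ -15618.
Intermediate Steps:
o = 2 (o = -3 + 5 = 2)
v(n, Z) = -9 + Z + 2*n (v(n, Z) = -9 + ((n + Z) + n) = -9 + ((Z + n) + n) = -9 + (Z + 2*n) = -9 + Z + 2*n)
x(T, M) = -33/4 + M/4 (x(T, M) = -9 + (M*1 + 3)/4 = -9 + (M + 3)/4 = -9 + (3 + M)/4 = -9 + (¾ + M/4) = -33/4 + M/4)
I(c) = (-18 + 6*c)/c (I(c) = ((-9 + c + 2*c)*2)/c = ((-9 + 3*c)*2)/c = (-18 + 6*c)/c)
(-1441 - 906)*I(x(4, -5) - 1*18) = (-1441 - 906)*(6 - 18/((-33/4 + (¼)*(-5)) - 1*18)) = -2347*(6 - 18/((-33/4 - 5/4) - 18)) = -2347*(6 - 18/(-19/2 - 18)) = -2347*(6 - 18/(-55/2)) = -2347*(6 - 18*(-2/55)) = -2347*(6 + 36/55) = -2347*366/55 = -859002/55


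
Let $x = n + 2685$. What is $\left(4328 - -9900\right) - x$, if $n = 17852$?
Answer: $-6309$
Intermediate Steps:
$x = 20537$ ($x = 17852 + 2685 = 20537$)
$\left(4328 - -9900\right) - x = \left(4328 - -9900\right) - 20537 = \left(4328 + 9900\right) - 20537 = 14228 - 20537 = -6309$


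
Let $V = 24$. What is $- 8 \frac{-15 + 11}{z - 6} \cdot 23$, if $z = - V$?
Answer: $- \frac{368}{15} \approx -24.533$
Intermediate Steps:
$z = -24$ ($z = \left(-1\right) 24 = -24$)
$- 8 \frac{-15 + 11}{z - 6} \cdot 23 = - 8 \frac{-15 + 11}{-24 - 6} \cdot 23 = - 8 \left(- \frac{4}{-30}\right) 23 = - 8 \left(\left(-4\right) \left(- \frac{1}{30}\right)\right) 23 = \left(-8\right) \frac{2}{15} \cdot 23 = \left(- \frac{16}{15}\right) 23 = - \frac{368}{15}$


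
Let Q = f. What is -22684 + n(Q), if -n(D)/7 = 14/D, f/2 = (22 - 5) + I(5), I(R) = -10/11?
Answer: -4015607/177 ≈ -22687.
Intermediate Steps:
I(R) = -10/11 (I(R) = -10*1/11 = -10/11)
f = 354/11 (f = 2*((22 - 5) - 10/11) = 2*(17 - 10/11) = 2*(177/11) = 354/11 ≈ 32.182)
Q = 354/11 ≈ 32.182
n(D) = -98/D
-22684 + n(Q) = -22684 - 98/354/11 = -22684 - 98*11/354 = -22684 - 539/177 = -4015607/177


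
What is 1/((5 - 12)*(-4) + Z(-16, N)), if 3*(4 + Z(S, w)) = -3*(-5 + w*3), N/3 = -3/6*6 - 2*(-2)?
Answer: 1/20 ≈ 0.050000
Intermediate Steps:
N = 3 (N = 3*(-3/6*6 - 2*(-2)) = 3*(-3/6*6 + 4) = 3*(-3*⅙*6 + 4) = 3*(-½*6 + 4) = 3*(-3 + 4) = 3*1 = 3)
Z(S, w) = 1 - 3*w (Z(S, w) = -4 + (-3*(-5 + w*3))/3 = -4 + (-3*(-5 + 3*w))/3 = -4 + (15 - 9*w)/3 = -4 + (5 - 3*w) = 1 - 3*w)
1/((5 - 12)*(-4) + Z(-16, N)) = 1/((5 - 12)*(-4) + (1 - 3*3)) = 1/(-7*(-4) + (1 - 9)) = 1/(28 - 8) = 1/20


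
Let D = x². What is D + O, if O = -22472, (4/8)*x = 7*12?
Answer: 5752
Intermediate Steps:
x = 168 (x = 2*(7*12) = 2*84 = 168)
D = 28224 (D = 168² = 28224)
D + O = 28224 - 22472 = 5752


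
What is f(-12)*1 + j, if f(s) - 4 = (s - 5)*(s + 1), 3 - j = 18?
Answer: 176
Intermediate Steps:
j = -15 (j = 3 - 1*18 = 3 - 18 = -15)
f(s) = 4 + (1 + s)*(-5 + s) (f(s) = 4 + (s - 5)*(s + 1) = 4 + (-5 + s)*(1 + s) = 4 + (1 + s)*(-5 + s))
f(-12)*1 + j = (-1 + (-12)**2 - 4*(-12))*1 - 15 = (-1 + 144 + 48)*1 - 15 = 191*1 - 15 = 191 - 15 = 176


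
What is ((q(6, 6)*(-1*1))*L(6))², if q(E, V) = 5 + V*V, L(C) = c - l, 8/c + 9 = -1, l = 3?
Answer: 606841/25 ≈ 24274.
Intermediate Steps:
c = -⅘ (c = 8/(-9 - 1) = 8/(-10) = 8*(-⅒) = -⅘ ≈ -0.80000)
L(C) = -19/5 (L(C) = -⅘ - 1*3 = -⅘ - 3 = -19/5)
q(E, V) = 5 + V²
((q(6, 6)*(-1*1))*L(6))² = (((5 + 6²)*(-1*1))*(-19/5))² = (((5 + 36)*(-1))*(-19/5))² = ((41*(-1))*(-19/5))² = (-41*(-19/5))² = (779/5)² = 606841/25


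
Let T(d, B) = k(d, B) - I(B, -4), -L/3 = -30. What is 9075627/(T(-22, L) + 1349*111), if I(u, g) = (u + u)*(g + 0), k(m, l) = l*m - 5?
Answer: 9075627/148474 ≈ 61.126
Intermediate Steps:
k(m, l) = -5 + l*m
L = 90 (L = -3*(-30) = 90)
I(u, g) = 2*g*u (I(u, g) = (2*u)*g = 2*g*u)
T(d, B) = -5 + 8*B + B*d (T(d, B) = (-5 + B*d) - 2*(-4)*B = (-5 + B*d) - (-8)*B = (-5 + B*d) + 8*B = -5 + 8*B + B*d)
9075627/(T(-22, L) + 1349*111) = 9075627/((-5 + 8*90 + 90*(-22)) + 1349*111) = 9075627/((-5 + 720 - 1980) + 149739) = 9075627/(-1265 + 149739) = 9075627/148474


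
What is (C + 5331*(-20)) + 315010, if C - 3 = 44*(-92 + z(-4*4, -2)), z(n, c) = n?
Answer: 203641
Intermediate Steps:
C = -4749 (C = 3 + 44*(-92 - 4*4) = 3 + 44*(-92 - 16) = 3 + 44*(-108) = 3 - 4752 = -4749)
(C + 5331*(-20)) + 315010 = (-4749 + 5331*(-20)) + 315010 = (-4749 - 106620) + 315010 = -111369 + 315010 = 203641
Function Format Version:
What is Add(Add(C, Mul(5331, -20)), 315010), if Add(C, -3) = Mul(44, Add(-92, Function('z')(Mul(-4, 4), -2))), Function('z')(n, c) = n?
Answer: 203641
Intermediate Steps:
C = -4749 (C = Add(3, Mul(44, Add(-92, Mul(-4, 4)))) = Add(3, Mul(44, Add(-92, -16))) = Add(3, Mul(44, -108)) = Add(3, -4752) = -4749)
Add(Add(C, Mul(5331, -20)), 315010) = Add(Add(-4749, Mul(5331, -20)), 315010) = Add(Add(-4749, -106620), 315010) = Add(-111369, 315010) = 203641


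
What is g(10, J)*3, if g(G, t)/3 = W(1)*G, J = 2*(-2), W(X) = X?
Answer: 90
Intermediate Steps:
J = -4
g(G, t) = 3*G (g(G, t) = 3*(1*G) = 3*G)
g(10, J)*3 = (3*10)*3 = 30*3 = 90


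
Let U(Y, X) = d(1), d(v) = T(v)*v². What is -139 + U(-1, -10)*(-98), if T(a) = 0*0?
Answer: -139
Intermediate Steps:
T(a) = 0
d(v) = 0 (d(v) = 0*v² = 0)
U(Y, X) = 0
-139 + U(-1, -10)*(-98) = -139 + 0*(-98) = -139 + 0 = -139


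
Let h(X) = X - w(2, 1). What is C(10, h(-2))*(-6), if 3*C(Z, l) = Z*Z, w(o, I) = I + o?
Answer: -200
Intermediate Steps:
h(X) = -3 + X (h(X) = X - (1 + 2) = X - 1*3 = X - 3 = -3 + X)
C(Z, l) = Z²/3 (C(Z, l) = (Z*Z)/3 = Z²/3)
C(10, h(-2))*(-6) = ((⅓)*10²)*(-6) = ((⅓)*100)*(-6) = (100/3)*(-6) = -200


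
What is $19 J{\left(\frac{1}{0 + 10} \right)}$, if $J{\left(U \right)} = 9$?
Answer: $171$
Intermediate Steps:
$19 J{\left(\frac{1}{0 + 10} \right)} = 19 \cdot 9 = 171$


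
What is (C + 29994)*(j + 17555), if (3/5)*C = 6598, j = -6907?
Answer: 1309405856/3 ≈ 4.3647e+8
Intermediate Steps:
C = 32990/3 (C = (5/3)*6598 = 32990/3 ≈ 10997.)
(C + 29994)*(j + 17555) = (32990/3 + 29994)*(-6907 + 17555) = (122972/3)*10648 = 1309405856/3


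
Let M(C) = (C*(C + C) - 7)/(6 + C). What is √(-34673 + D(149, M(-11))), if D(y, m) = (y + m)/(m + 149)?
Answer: 4*I*√2167 ≈ 186.2*I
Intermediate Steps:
M(C) = (-7 + 2*C²)/(6 + C) (M(C) = (C*(2*C) - 7)/(6 + C) = (2*C² - 7)/(6 + C) = (-7 + 2*C²)/(6 + C))
D(y, m) = (m + y)/(149 + m)
√(-34673 + D(149, M(-11))) = √(-34673 + ((-7 + 2*(-11)²)/(6 - 11) + 149)/(149 + (-7 + 2*(-11)²)/(6 - 11))) = √(-34673 + ((-7 + 2*121)/(-5) + 149)/(149 + (-7 + 2*121)/(-5))) = √(-34673 + (-(-7 + 242)/5 + 149)/(149 - (-7 + 242)/5)) = √(-34673 + (-⅕*235 + 149)/(149 - ⅕*235)) = √(-34673 + (-47 + 149)/(149 - 47)) = √(-34673 + 102/102) = √(-34673 + (1/102)*102) = √(-34673 + 1) = √(-34672) = 4*I*√2167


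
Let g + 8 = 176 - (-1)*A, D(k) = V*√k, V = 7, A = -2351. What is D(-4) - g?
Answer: 2183 + 14*I ≈ 2183.0 + 14.0*I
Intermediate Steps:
D(k) = 7*√k
g = -2183 (g = -8 + (176 - (-1)*(-2351)) = -8 + (176 - 1*2351) = -8 + (176 - 2351) = -8 - 2175 = -2183)
D(-4) - g = 7*√(-4) - 1*(-2183) = 7*(2*I) + 2183 = 14*I + 2183 = 2183 + 14*I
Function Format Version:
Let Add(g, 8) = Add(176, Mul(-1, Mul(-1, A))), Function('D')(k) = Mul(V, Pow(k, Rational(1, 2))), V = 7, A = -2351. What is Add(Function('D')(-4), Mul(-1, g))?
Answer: Add(2183, Mul(14, I)) ≈ Add(2183.0, Mul(14.000, I))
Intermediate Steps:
Function('D')(k) = Mul(7, Pow(k, Rational(1, 2)))
g = -2183 (g = Add(-8, Add(176, Mul(-1, Mul(-1, -2351)))) = Add(-8, Add(176, Mul(-1, 2351))) = Add(-8, Add(176, -2351)) = Add(-8, -2175) = -2183)
Add(Function('D')(-4), Mul(-1, g)) = Add(Mul(7, Pow(-4, Rational(1, 2))), Mul(-1, -2183)) = Add(Mul(7, Mul(2, I)), 2183) = Add(Mul(14, I), 2183) = Add(2183, Mul(14, I))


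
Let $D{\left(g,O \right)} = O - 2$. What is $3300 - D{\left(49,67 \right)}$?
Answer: $3235$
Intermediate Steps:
$D{\left(g,O \right)} = -2 + O$
$3300 - D{\left(49,67 \right)} = 3300 - \left(-2 + 67\right) = 3300 - 65 = 3235$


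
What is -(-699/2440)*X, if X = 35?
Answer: 4893/488 ≈ 10.027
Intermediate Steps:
-(-699/2440)*X = -(-699/2440)*35 = -(-699*1/2440)*35 = -(-699)*35/2440 = -1*(-4893/488) = 4893/488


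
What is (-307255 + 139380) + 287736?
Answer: 119861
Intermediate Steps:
(-307255 + 139380) + 287736 = -167875 + 287736 = 119861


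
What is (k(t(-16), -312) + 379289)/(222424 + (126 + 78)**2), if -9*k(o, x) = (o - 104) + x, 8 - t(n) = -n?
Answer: 682805/475272 ≈ 1.4367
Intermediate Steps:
t(n) = 8 + n (t(n) = 8 - (-1)*n = 8 + n)
k(o, x) = 104/9 - o/9 - x/9 (k(o, x) = -((o - 104) + x)/9 = -((-104 + o) + x)/9 = -(-104 + o + x)/9 = 104/9 - o/9 - x/9)
(k(t(-16), -312) + 379289)/(222424 + (126 + 78)**2) = ((104/9 - (8 - 16)/9 - 1/9*(-312)) + 379289)/(222424 + (126 + 78)**2) = ((104/9 - 1/9*(-8) + 104/3) + 379289)/(222424 + 204**2) = ((104/9 + 8/9 + 104/3) + 379289)/(222424 + 41616) = (424/9 + 379289)/264040 = (3414025/9)*(1/264040) = 682805/475272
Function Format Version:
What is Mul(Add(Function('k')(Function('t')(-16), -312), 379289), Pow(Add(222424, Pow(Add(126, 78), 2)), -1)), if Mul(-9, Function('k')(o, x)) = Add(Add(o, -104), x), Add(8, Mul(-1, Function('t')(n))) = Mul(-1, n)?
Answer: Rational(682805, 475272) ≈ 1.4367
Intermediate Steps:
Function('t')(n) = Add(8, n) (Function('t')(n) = Add(8, Mul(-1, Mul(-1, n))) = Add(8, n))
Function('k')(o, x) = Add(Rational(104, 9), Mul(Rational(-1, 9), o), Mul(Rational(-1, 9), x)) (Function('k')(o, x) = Mul(Rational(-1, 9), Add(Add(o, -104), x)) = Mul(Rational(-1, 9), Add(Add(-104, o), x)) = Mul(Rational(-1, 9), Add(-104, o, x)) = Add(Rational(104, 9), Mul(Rational(-1, 9), o), Mul(Rational(-1, 9), x)))
Mul(Add(Function('k')(Function('t')(-16), -312), 379289), Pow(Add(222424, Pow(Add(126, 78), 2)), -1)) = Mul(Add(Add(Rational(104, 9), Mul(Rational(-1, 9), Add(8, -16)), Mul(Rational(-1, 9), -312)), 379289), Pow(Add(222424, Pow(Add(126, 78), 2)), -1)) = Mul(Add(Add(Rational(104, 9), Mul(Rational(-1, 9), -8), Rational(104, 3)), 379289), Pow(Add(222424, Pow(204, 2)), -1)) = Mul(Add(Add(Rational(104, 9), Rational(8, 9), Rational(104, 3)), 379289), Pow(Add(222424, 41616), -1)) = Mul(Add(Rational(424, 9), 379289), Pow(264040, -1)) = Mul(Rational(3414025, 9), Rational(1, 264040)) = Rational(682805, 475272)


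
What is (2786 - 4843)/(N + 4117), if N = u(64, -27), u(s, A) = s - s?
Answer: -2057/4117 ≈ -0.49964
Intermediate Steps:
u(s, A) = 0
N = 0
(2786 - 4843)/(N + 4117) = (2786 - 4843)/(0 + 4117) = -2057/4117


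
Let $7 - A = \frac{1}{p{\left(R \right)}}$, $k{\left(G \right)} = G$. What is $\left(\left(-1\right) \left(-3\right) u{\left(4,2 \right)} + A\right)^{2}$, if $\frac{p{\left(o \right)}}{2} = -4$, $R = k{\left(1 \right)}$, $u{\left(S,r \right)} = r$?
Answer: $\frac{11025}{64} \approx 172.27$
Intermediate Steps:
$R = 1$
$p{\left(o \right)} = -8$ ($p{\left(o \right)} = 2 \left(-4\right) = -8$)
$A = \frac{57}{8}$ ($A = 7 - \frac{1}{-8} = 7 - - \frac{1}{8} = 7 + \frac{1}{8} = \frac{57}{8} \approx 7.125$)
$\left(\left(-1\right) \left(-3\right) u{\left(4,2 \right)} + A\right)^{2} = \left(\left(-1\right) \left(-3\right) 2 + \frac{57}{8}\right)^{2} = \left(3 \cdot 2 + \frac{57}{8}\right)^{2} = \left(6 + \frac{57}{8}\right)^{2} = \left(\frac{105}{8}\right)^{2} = \frac{11025}{64}$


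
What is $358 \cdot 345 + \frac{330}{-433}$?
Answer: $\frac{53479500}{433} \approx 1.2351 \cdot 10^{5}$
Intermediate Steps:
$358 \cdot 345 + \frac{330}{-433} = 123510 + 330 \left(- \frac{1}{433}\right) = 123510 - \frac{330}{433} = \frac{53479500}{433}$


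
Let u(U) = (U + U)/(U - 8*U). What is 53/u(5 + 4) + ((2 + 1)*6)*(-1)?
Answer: -407/2 ≈ -203.50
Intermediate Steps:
u(U) = -2/7 (u(U) = (2*U)/((-7*U)) = (2*U)*(-1/(7*U)) = -2/7)
53/u(5 + 4) + ((2 + 1)*6)*(-1) = 53/(-2/7) + ((2 + 1)*6)*(-1) = 53*(-7/2) + (3*6)*(-1) = -371/2 + 18*(-1) = -371/2 - 18 = -407/2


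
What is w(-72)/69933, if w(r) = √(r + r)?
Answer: 4*I/23311 ≈ 0.00017159*I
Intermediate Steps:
w(r) = √2*√r (w(r) = √(2*r) = √2*√r)
w(-72)/69933 = (√2*√(-72))/69933 = (√2*(6*I*√2))*(1/69933) = (12*I)*(1/69933) = 4*I/23311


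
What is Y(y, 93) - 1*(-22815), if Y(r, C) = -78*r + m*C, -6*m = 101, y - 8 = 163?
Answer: 15823/2 ≈ 7911.5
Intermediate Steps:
y = 171 (y = 8 + 163 = 171)
m = -101/6 (m = -⅙*101 = -101/6 ≈ -16.833)
Y(r, C) = -78*r - 101*C/6
Y(y, 93) - 1*(-22815) = (-78*171 - 101/6*93) - 1*(-22815) = (-13338 - 3131/2) + 22815 = -29807/2 + 22815 = 15823/2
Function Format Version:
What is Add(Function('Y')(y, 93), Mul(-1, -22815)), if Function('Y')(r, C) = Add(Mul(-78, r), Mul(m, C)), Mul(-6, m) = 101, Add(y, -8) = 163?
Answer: Rational(15823, 2) ≈ 7911.5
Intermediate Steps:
y = 171 (y = Add(8, 163) = 171)
m = Rational(-101, 6) (m = Mul(Rational(-1, 6), 101) = Rational(-101, 6) ≈ -16.833)
Function('Y')(r, C) = Add(Mul(-78, r), Mul(Rational(-101, 6), C))
Add(Function('Y')(y, 93), Mul(-1, -22815)) = Add(Add(Mul(-78, 171), Mul(Rational(-101, 6), 93)), Mul(-1, -22815)) = Add(Add(-13338, Rational(-3131, 2)), 22815) = Add(Rational(-29807, 2), 22815) = Rational(15823, 2)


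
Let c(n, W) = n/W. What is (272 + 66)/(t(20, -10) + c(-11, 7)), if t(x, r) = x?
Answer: 2366/129 ≈ 18.341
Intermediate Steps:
(272 + 66)/(t(20, -10) + c(-11, 7)) = (272 + 66)/(20 - 11/7) = 338/(20 - 11*1/7) = 338/(20 - 11/7) = 338/(129/7) = 338*(7/129) = 2366/129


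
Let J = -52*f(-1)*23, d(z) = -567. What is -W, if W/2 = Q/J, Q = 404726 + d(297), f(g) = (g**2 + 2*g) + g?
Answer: -404159/1196 ≈ -337.93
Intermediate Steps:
f(g) = g**2 + 3*g
J = 2392 (J = -(-52)*(3 - 1)*23 = -(-52)*2*23 = -52*(-2)*23 = 104*23 = 2392)
Q = 404159 (Q = 404726 - 567 = 404159)
W = 404159/1196 (W = 2*(404159/2392) = 404159/1196 ≈ 337.93)
-W = -1*404159/1196 = -404159/1196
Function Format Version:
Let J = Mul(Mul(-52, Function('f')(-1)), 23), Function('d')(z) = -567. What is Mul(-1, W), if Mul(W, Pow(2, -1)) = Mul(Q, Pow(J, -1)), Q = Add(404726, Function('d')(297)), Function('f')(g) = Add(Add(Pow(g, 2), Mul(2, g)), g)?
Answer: Rational(-404159, 1196) ≈ -337.93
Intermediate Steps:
Function('f')(g) = Add(Pow(g, 2), Mul(3, g))
J = 2392 (J = Mul(Mul(-52, Mul(-1, Add(3, -1))), 23) = Mul(Mul(-52, Mul(-1, 2)), 23) = Mul(Mul(-52, -2), 23) = Mul(104, 23) = 2392)
Q = 404159 (Q = Add(404726, -567) = 404159)
W = Rational(404159, 1196) (W = Mul(2, Mul(404159, Pow(2392, -1))) = Mul(2, Mul(404159, Rational(1, 2392))) = Mul(2, Rational(404159, 2392)) = Rational(404159, 1196) ≈ 337.93)
Mul(-1, W) = Mul(-1, Rational(404159, 1196)) = Rational(-404159, 1196)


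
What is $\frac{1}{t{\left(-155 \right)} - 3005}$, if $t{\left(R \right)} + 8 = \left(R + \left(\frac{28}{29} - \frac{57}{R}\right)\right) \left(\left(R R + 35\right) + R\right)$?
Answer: $- \frac{899}{3305098379} \approx -2.72 \cdot 10^{-7}$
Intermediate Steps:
$t{\left(R \right)} = -8 + \left(35 + R + R^{2}\right) \left(\frac{28}{29} + R - \frac{57}{R}\right)$ ($t{\left(R \right)} = -8 + \left(R + \left(\frac{28}{29} - \frac{57}{R}\right)\right) \left(\left(R R + 35\right) + R\right) = -8 + \left(R + \left(28 \cdot \frac{1}{29} - \frac{57}{R}\right)\right) \left(\left(R^{2} + 35\right) + R\right) = -8 + \left(R + \left(\frac{28}{29} - \frac{57}{R}\right)\right) \left(\left(35 + R^{2}\right) + R\right) = -8 + \left(\frac{28}{29} + R - \frac{57}{R}\right) \left(35 + R + R^{2}\right) = -8 + \left(35 + R + R^{2}\right) \left(\frac{28}{29} + R - \frac{57}{R}\right)$)
$\frac{1}{t{\left(-155 \right)} - 3005} = \frac{1}{\frac{-57855 - 155 \left(-905 - -94550 + 29 \left(-155\right)^{3} + 57 \left(-155\right)^{2}\right)}{29 \left(-155\right)} - 3005} = \frac{1}{\frac{1}{29} \left(- \frac{1}{155}\right) \left(-57855 - 155 \left(-905 + 94550 + 29 \left(-3723875\right) + 57 \cdot 24025\right)\right) - 3005} = \frac{1}{\frac{1}{29} \left(- \frac{1}{155}\right) \left(-57855 - 155 \left(-905 + 94550 - 107992375 + 1369425\right)\right) - 3005} = \frac{1}{\frac{1}{29} \left(- \frac{1}{155}\right) \left(-57855 - -16512042275\right) - 3005} = \frac{1}{\frac{1}{29} \left(- \frac{1}{155}\right) \left(-57855 + 16512042275\right) - 3005} = \frac{1}{\frac{1}{29} \left(- \frac{1}{155}\right) 16511984420 - 3005} = \frac{1}{- \frac{3302396884}{899} - 3005} = \frac{1}{- \frac{3305098379}{899}} = - \frac{899}{3305098379}$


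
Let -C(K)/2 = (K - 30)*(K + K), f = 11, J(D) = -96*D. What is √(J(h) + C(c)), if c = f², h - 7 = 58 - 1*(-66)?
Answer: 2*I*√14155 ≈ 237.95*I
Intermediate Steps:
h = 131 (h = 7 + (58 - 1*(-66)) = 7 + (58 + 66) = 7 + 124 = 131)
c = 121 (c = 11² = 121)
C(K) = -4*K*(-30 + K) (C(K) = -2*(K - 30)*(K + K) = -2*(-30 + K)*2*K = -4*K*(-30 + K))
√(J(h) + C(c)) = √(-96*131 + 4*121*(30 - 1*121)) = √(-12576 + 4*121*(30 - 121)) = √(-12576 + 4*121*(-91)) = √(-12576 - 44044) = √(-56620) = 2*I*√14155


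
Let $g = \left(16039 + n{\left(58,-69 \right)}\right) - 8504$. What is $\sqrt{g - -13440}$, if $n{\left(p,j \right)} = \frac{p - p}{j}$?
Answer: $5 \sqrt{839} \approx 144.83$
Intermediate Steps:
$n{\left(p,j \right)} = 0$ ($n{\left(p,j \right)} = \frac{0}{j} = 0$)
$g = 7535$ ($g = \left(16039 + 0\right) - 8504 = 16039 - 8504 = 7535$)
$\sqrt{g - -13440} = \sqrt{7535 - -13440} = \sqrt{7535 + 13440} = \sqrt{20975} = 5 \sqrt{839}$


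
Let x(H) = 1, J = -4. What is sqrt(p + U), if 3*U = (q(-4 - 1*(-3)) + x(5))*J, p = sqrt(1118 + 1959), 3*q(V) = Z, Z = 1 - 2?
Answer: sqrt(-8 + 9*sqrt(3077))/3 ≈ 7.3880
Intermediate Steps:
Z = -1
q(V) = -1/3 (q(V) = (1/3)*(-1) = -1/3)
p = sqrt(3077) ≈ 55.471
U = -8/9 (U = ((-1/3 + 1)*(-4))/3 = ((2/3)*(-4))/3 = (1/3)*(-8/3) = -8/9 ≈ -0.88889)
sqrt(p + U) = sqrt(sqrt(3077) - 8/9) = sqrt(-8/9 + sqrt(3077))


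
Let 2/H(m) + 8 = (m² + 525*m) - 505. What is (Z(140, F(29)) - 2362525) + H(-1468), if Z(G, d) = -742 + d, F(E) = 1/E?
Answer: -94839129861704/40130519 ≈ -2.3633e+6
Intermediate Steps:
H(m) = 2/(-513 + m² + 525*m) (H(m) = 2/(-8 + ((m² + 525*m) - 505)) = 2/(-8 + (-505 + m² + 525*m)) = 2/(-513 + m² + 525*m))
(Z(140, F(29)) - 2362525) + H(-1468) = ((-742 + 1/29) - 2362525) + 2/(-513 + (-1468)² + 525*(-1468)) = ((-742 + 1/29) - 2362525) + 2/(-513 + 2155024 - 770700) = (-21517/29 - 2362525) + 2/1383811 = -68534742/29 + 2*(1/1383811) = -68534742/29 + 2/1383811 = -94839129861704/40130519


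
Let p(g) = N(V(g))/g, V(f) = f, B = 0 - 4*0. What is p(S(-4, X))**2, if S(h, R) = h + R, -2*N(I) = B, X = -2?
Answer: 0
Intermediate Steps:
B = 0 (B = 0 + 0 = 0)
N(I) = 0 (N(I) = -1/2*0 = 0)
S(h, R) = R + h
p(g) = 0 (p(g) = 0/g = 0)
p(S(-4, X))**2 = 0**2 = 0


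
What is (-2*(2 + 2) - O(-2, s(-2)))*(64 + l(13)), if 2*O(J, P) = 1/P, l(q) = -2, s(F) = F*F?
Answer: -2015/4 ≈ -503.75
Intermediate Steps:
s(F) = F²
O(J, P) = 1/(2*P)
(-2*(2 + 2) - O(-2, s(-2)))*(64 + l(13)) = (-2*(2 + 2) - 1/(2*((-2)²)))*(64 - 2) = (-2*4 - 1/(2*4))*62 = (-8 - 1/(2*4))*62 = (-8 - 1*⅛)*62 = (-8 - ⅛)*62 = -65/8*62 = -2015/4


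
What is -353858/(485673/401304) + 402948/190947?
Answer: -3012795838057100/10304200259 ≈ -2.9239e+5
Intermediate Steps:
-353858/(485673/401304) + 402948/190947 = -353858/(485673*(1/401304)) + 402948*(1/190947) = -353858/161891/133768 + 134316/63649 = -353858*133768/161891 + 134316/63649 = -47334876944/161891 + 134316/63649 = -3012795838057100/10304200259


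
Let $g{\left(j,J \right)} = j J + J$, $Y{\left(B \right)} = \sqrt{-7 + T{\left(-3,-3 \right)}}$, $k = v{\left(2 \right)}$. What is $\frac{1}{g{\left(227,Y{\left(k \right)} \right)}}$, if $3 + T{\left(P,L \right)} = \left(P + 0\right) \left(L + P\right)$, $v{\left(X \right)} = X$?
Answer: $\frac{\sqrt{2}}{912} \approx 0.0015507$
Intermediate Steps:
$k = 2$
$T{\left(P,L \right)} = -3 + P \left(L + P\right)$ ($T{\left(P,L \right)} = -3 + \left(P + 0\right) \left(L + P\right) = -3 + P \left(L + P\right)$)
$Y{\left(B \right)} = 2 \sqrt{2}$ ($Y{\left(B \right)} = \sqrt{-7 - \left(-6 - 9\right)} = \sqrt{-7 + \left(-3 + 9 + 9\right)} = \sqrt{-7 + 15} = \sqrt{8} = 2 \sqrt{2}$)
$g{\left(j,J \right)} = J + J j$ ($g{\left(j,J \right)} = J j + J = J + J j$)
$\frac{1}{g{\left(227,Y{\left(k \right)} \right)}} = \frac{1}{2 \sqrt{2} \left(1 + 227\right)} = \frac{1}{2 \sqrt{2} \cdot 228} = \frac{1}{456 \sqrt{2}} = \frac{\sqrt{2}}{912}$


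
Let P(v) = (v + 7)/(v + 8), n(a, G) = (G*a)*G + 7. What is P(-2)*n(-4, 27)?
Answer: -14545/6 ≈ -2424.2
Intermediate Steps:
n(a, G) = 7 + a*G² (n(a, G) = a*G² + 7 = 7 + a*G²)
P(v) = (7 + v)/(8 + v)
P(-2)*n(-4, 27) = ((7 - 2)/(8 - 2))*(7 - 4*27²) = (5/6)*(7 - 4*729) = ((⅙)*5)*(7 - 2916) = (⅚)*(-2909) = -14545/6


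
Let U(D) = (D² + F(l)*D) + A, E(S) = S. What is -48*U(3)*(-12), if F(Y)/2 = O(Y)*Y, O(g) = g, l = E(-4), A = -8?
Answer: 55872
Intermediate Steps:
l = -4
F(Y) = 2*Y² (F(Y) = 2*(Y*Y) = 2*Y²)
U(D) = -8 + D² + 32*D (U(D) = (D² + (2*(-4)²)*D) - 8 = (D² + (2*16)*D) - 8 = (D² + 32*D) - 8 = -8 + D² + 32*D)
-48*U(3)*(-12) = -48*(-8 + 3² + 32*3)*(-12) = -48*(-8 + 9 + 96)*(-12) = -48*97*(-12) = -4656*(-12) = 55872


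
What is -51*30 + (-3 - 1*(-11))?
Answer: -1522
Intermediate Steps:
-51*30 + (-3 - 1*(-11)) = -1530 + (-3 + 11) = -1530 + 8 = -1522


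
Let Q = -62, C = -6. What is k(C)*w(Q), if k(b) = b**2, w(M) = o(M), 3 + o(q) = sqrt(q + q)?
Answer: -108 + 72*I*sqrt(31) ≈ -108.0 + 400.88*I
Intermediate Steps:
o(q) = -3 + sqrt(2)*sqrt(q) (o(q) = -3 + sqrt(q + q) = -3 + sqrt(2*q) = -3 + sqrt(2)*sqrt(q))
w(M) = -3 + sqrt(2)*sqrt(M)
k(C)*w(Q) = (-6)**2*(-3 + sqrt(2)*sqrt(-62)) = 36*(-3 + sqrt(2)*(I*sqrt(62))) = 36*(-3 + 2*I*sqrt(31)) = -108 + 72*I*sqrt(31)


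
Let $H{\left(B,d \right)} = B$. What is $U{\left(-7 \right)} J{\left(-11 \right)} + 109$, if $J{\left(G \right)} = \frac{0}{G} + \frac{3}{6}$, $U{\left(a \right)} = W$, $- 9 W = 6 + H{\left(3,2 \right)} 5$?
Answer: $\frac{647}{6} \approx 107.83$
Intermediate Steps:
$W = - \frac{7}{3}$ ($W = - \frac{6 + 3 \cdot 5}{9} = - \frac{6 + 15}{9} = \left(- \frac{1}{9}\right) 21 = - \frac{7}{3} \approx -2.3333$)
$U{\left(a \right)} = - \frac{7}{3}$
$J{\left(G \right)} = \frac{1}{2}$ ($J{\left(G \right)} = 0 + 3 \cdot \frac{1}{6} = 0 + \frac{1}{2} = \frac{1}{2}$)
$U{\left(-7 \right)} J{\left(-11 \right)} + 109 = \left(- \frac{7}{3}\right) \frac{1}{2} + 109 = - \frac{7}{6} + 109 = \frac{647}{6}$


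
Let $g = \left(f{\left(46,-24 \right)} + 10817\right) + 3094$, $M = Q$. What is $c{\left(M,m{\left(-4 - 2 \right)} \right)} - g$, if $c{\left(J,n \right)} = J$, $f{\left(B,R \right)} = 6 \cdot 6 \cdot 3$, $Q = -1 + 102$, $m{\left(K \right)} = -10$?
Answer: $-13918$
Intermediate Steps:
$Q = 101$
$M = 101$
$f{\left(B,R \right)} = 108$ ($f{\left(B,R \right)} = 36 \cdot 3 = 108$)
$g = 14019$ ($g = \left(108 + 10817\right) + 3094 = 10925 + 3094 = 14019$)
$c{\left(M,m{\left(-4 - 2 \right)} \right)} - g = 101 - 14019 = -13918$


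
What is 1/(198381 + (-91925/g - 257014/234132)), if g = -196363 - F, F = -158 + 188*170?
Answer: 1780690926/353254009290299 ≈ 5.0408e-6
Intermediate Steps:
F = 31802 (F = -158 + 31960 = 31802)
g = -228165 (g = -196363 - 1*31802 = -196363 - 31802 = -228165)
1/(198381 + (-91925/g - 257014/234132)) = 1/(198381 + (-91925/(-228165) - 257014/234132)) = 1/(198381 + (-91925*(-1/228165) - 257014*1/234132)) = 1/(198381 + (18385/45633 - 128507/117066)) = 1/(198381 - 1237300507/1780690926) = 1/(353254009290299/1780690926) = 1780690926/353254009290299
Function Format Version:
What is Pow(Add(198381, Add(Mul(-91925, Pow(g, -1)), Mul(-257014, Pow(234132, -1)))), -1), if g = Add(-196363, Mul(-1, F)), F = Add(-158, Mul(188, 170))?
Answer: Rational(1780690926, 353254009290299) ≈ 5.0408e-6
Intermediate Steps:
F = 31802 (F = Add(-158, 31960) = 31802)
g = -228165 (g = Add(-196363, Mul(-1, 31802)) = Add(-196363, -31802) = -228165)
Pow(Add(198381, Add(Mul(-91925, Pow(g, -1)), Mul(-257014, Pow(234132, -1)))), -1) = Pow(Add(198381, Add(Mul(-91925, Pow(-228165, -1)), Mul(-257014, Pow(234132, -1)))), -1) = Pow(Add(198381, Add(Mul(-91925, Rational(-1, 228165)), Mul(-257014, Rational(1, 234132)))), -1) = Pow(Add(198381, Add(Rational(18385, 45633), Rational(-128507, 117066))), -1) = Pow(Add(198381, Rational(-1237300507, 1780690926)), -1) = Pow(Rational(353254009290299, 1780690926), -1) = Rational(1780690926, 353254009290299)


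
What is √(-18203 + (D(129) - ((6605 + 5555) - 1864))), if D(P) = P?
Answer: I*√28370 ≈ 168.43*I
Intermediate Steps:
√(-18203 + (D(129) - ((6605 + 5555) - 1864))) = √(-18203 + (129 - ((6605 + 5555) - 1864))) = √(-18203 + (129 - (12160 - 1864))) = √(-18203 + (129 - 1*10296)) = √(-18203 + (129 - 10296)) = √(-18203 - 10167) = √(-28370) = I*√28370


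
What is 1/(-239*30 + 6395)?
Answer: -1/775 ≈ -0.0012903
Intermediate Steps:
1/(-239*30 + 6395) = 1/(-7170 + 6395) = 1/(-775) = -1/775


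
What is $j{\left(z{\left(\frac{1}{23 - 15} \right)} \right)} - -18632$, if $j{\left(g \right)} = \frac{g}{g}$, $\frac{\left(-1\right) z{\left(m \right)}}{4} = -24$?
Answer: $18633$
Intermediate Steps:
$z{\left(m \right)} = 96$ ($z{\left(m \right)} = \left(-4\right) \left(-24\right) = 96$)
$j{\left(g \right)} = 1$
$j{\left(z{\left(\frac{1}{23 - 15} \right)} \right)} - -18632 = 1 - -18632 = 1 + 18632 = 18633$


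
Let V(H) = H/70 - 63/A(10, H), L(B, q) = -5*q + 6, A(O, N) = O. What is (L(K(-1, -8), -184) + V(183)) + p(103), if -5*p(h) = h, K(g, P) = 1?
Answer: 6312/7 ≈ 901.71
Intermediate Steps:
L(B, q) = 6 - 5*q
p(h) = -h/5
V(H) = -63/10 + H/70 (V(H) = H/70 - 63/10 = -63/10 + H/70)
(L(K(-1, -8), -184) + V(183)) + p(103) = ((6 - 5*(-184)) + (-63/10 + (1/70)*183)) - 1/5*103 = ((6 + 920) + (-63/10 + 183/70)) - 103/5 = (926 - 129/35) - 103/5 = 32281/35 - 103/5 = 6312/7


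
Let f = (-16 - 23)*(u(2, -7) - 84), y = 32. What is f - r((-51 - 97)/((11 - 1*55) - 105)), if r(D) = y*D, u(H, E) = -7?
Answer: 524065/149 ≈ 3517.2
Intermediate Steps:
r(D) = 32*D
f = 3549 (f = (-16 - 23)*(-7 - 84) = -39*(-91) = 3549)
f - r((-51 - 97)/((11 - 1*55) - 105)) = 3549 - 32*(-51 - 97)/((11 - 1*55) - 105) = 3549 - 32*(-148/((11 - 55) - 105)) = 3549 - 32*(-148/(-44 - 105)) = 3549 - 32*(-148/(-149)) = 3549 - 32*(-148*(-1/149)) = 3549 - 32*148/149 = 3549 - 1*4736/149 = 3549 - 4736/149 = 524065/149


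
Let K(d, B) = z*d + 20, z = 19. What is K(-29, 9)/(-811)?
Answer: 531/811 ≈ 0.65475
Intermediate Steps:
K(d, B) = 20 + 19*d (K(d, B) = 19*d + 20 = 20 + 19*d)
K(-29, 9)/(-811) = (20 + 19*(-29))/(-811) = (20 - 551)*(-1/811) = -531*(-1/811) = 531/811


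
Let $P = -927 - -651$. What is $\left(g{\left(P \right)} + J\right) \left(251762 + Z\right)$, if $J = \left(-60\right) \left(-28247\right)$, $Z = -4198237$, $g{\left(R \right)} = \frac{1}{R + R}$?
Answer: $- \frac{3692087743297525}{552} \approx -6.6886 \cdot 10^{12}$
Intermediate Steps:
$P = -276$ ($P = -927 + 651 = -276$)
$g{\left(R \right)} = \frac{1}{2 R}$
$J = 1694820$
$\left(g{\left(P \right)} + J\right) \left(251762 + Z\right) = \left(\frac{1}{2 \left(-276\right)} + 1694820\right) \left(251762 - 4198237\right) = \left(\frac{1}{2} \left(- \frac{1}{276}\right) + 1694820\right) \left(-3946475\right) = \left(- \frac{1}{552} + 1694820\right) \left(-3946475\right) = \frac{935540639}{552} \left(-3946475\right) = - \frac{3692087743297525}{552}$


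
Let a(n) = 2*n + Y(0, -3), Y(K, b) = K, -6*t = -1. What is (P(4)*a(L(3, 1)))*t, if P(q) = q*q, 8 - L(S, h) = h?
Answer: 112/3 ≈ 37.333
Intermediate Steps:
t = ⅙ (t = -⅙*(-1) = ⅙ ≈ 0.16667)
L(S, h) = 8 - h
P(q) = q²
a(n) = 2*n (a(n) = 2*n + 0 = 2*n)
(P(4)*a(L(3, 1)))*t = (4²*(2*(8 - 1*1)))*(⅙) = (16*(2*(8 - 1)))*(⅙) = (16*(2*7))*(⅙) = (16*14)*(⅙) = 224*(⅙) = 112/3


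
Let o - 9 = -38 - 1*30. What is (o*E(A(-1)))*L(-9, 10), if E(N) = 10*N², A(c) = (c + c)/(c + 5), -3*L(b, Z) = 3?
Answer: 295/2 ≈ 147.50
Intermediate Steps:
L(b, Z) = -1 (L(b, Z) = -⅓*3 = -1)
o = -59 (o = 9 + (-38 - 1*30) = 9 + (-38 - 30) = 9 - 68 = -59)
A(c) = 2*c/(5 + c) (A(c) = (2*c)/(5 + c) = 2*c/(5 + c))
(o*E(A(-1)))*L(-9, 10) = -590*(2*(-1)/(5 - 1))²*(-1) = -590*(2*(-1)/4)²*(-1) = -590*(2*(-1)*(¼))²*(-1) = -590*(-½)²*(-1) = -590/4*(-1) = -59*5/2*(-1) = -295/2*(-1) = 295/2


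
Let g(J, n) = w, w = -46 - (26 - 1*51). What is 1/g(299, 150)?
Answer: -1/21 ≈ -0.047619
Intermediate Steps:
w = -21 (w = -46 - (26 - 51) = -46 - 1*(-25) = -46 + 25 = -21)
g(J, n) = -21
1/g(299, 150) = 1/(-21) = -1/21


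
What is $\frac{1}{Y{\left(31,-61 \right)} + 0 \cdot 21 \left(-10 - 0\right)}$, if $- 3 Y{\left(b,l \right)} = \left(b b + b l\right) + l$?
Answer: $\frac{3}{991} \approx 0.0030272$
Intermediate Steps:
$Y{\left(b,l \right)} = - \frac{l}{3} - \frac{b^{2}}{3} - \frac{b l}{3}$ ($Y{\left(b,l \right)} = - \frac{\left(b b + b l\right) + l}{3} = - \frac{\left(b^{2} + b l\right) + l}{3} = - \frac{l + b^{2} + b l}{3} = - \frac{l}{3} - \frac{b^{2}}{3} - \frac{b l}{3}$)
$\frac{1}{Y{\left(31,-61 \right)} + 0 \cdot 21 \left(-10 - 0\right)} = \frac{1}{\left(\left(- \frac{1}{3}\right) \left(-61\right) - \frac{31^{2}}{3} - \frac{31}{3} \left(-61\right)\right) + 0 \cdot 21 \left(-10 - 0\right)} = \frac{1}{\left(\frac{61}{3} - \frac{961}{3} + \frac{1891}{3}\right) + 0 \left(-10 + 0\right)} = \frac{1}{\left(\frac{61}{3} - \frac{961}{3} + \frac{1891}{3}\right) + 0 \left(-10\right)} = \frac{1}{\frac{991}{3} + 0} = \frac{1}{\frac{991}{3}} = \frac{3}{991}$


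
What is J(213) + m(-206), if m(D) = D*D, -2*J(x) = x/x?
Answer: 84871/2 ≈ 42436.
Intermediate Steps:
J(x) = -½ (J(x) = -x/(2*x) = -½*1 = -½)
m(D) = D²
J(213) + m(-206) = -½ + (-206)² = -½ + 42436 = 84871/2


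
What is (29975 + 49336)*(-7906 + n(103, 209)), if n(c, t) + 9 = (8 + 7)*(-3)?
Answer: -631315560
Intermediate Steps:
n(c, t) = -54 (n(c, t) = -9 + (8 + 7)*(-3) = -9 + 15*(-3) = -9 - 45 = -54)
(29975 + 49336)*(-7906 + n(103, 209)) = (29975 + 49336)*(-7906 - 54) = 79311*(-7960) = -631315560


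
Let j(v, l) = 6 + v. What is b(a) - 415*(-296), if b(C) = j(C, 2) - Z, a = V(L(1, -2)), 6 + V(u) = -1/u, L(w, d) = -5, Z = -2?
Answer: 614211/5 ≈ 1.2284e+5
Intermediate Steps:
V(u) = -6 - 1/u
a = -29/5 (a = -6 - 1/(-5) = -6 - 1*(-1/5) = -6 + 1/5 = -29/5 ≈ -5.8000)
b(C) = 8 + C (b(C) = (6 + C) - 1*(-2) = (6 + C) + 2 = 8 + C)
b(a) - 415*(-296) = (8 - 29/5) - 415*(-296) = 11/5 + 122840 = 614211/5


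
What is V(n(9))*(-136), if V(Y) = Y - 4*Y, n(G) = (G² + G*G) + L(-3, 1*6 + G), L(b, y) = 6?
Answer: 68544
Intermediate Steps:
n(G) = 6 + 2*G² (n(G) = (G² + G*G) + 6 = (G² + G²) + 6 = 2*G² + 6 = 6 + 2*G²)
V(Y) = -3*Y
V(n(9))*(-136) = -3*(6 + 2*9²)*(-136) = -3*(6 + 2*81)*(-136) = -3*(6 + 162)*(-136) = -3*168*(-136) = -504*(-136) = 68544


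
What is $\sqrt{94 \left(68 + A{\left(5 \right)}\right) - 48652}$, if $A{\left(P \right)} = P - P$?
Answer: $2 i \sqrt{10565} \approx 205.57 i$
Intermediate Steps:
$A{\left(P \right)} = 0$
$\sqrt{94 \left(68 + A{\left(5 \right)}\right) - 48652} = \sqrt{94 \left(68 + 0\right) - 48652} = \sqrt{94 \cdot 68 - 48652} = \sqrt{6392 - 48652} = \sqrt{-42260} = 2 i \sqrt{10565}$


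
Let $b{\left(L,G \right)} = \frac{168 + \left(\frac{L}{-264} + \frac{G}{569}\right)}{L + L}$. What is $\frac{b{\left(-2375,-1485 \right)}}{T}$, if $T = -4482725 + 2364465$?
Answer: $\frac{1378717}{79549136040000} \approx 1.7332 \cdot 10^{-8}$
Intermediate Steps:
$b{\left(L,G \right)} = \frac{168 - \frac{L}{264} + \frac{G}{569}}{2 L}$ ($b{\left(L,G \right)} = \frac{168 + \left(L \left(- \frac{1}{264}\right) + G \frac{1}{569}\right)}{2 L} = \left(168 + \left(- \frac{L}{264} + \frac{G}{569}\right)\right) \frac{1}{2 L} = \left(168 - \frac{L}{264} + \frac{G}{569}\right) \frac{1}{2 L} = \frac{168 - \frac{L}{264} + \frac{G}{569}}{2 L}$)
$T = -2118260$
$\frac{b{\left(-2375,-1485 \right)}}{T} = \frac{\frac{1}{-2375} \left(84 - - \frac{2375}{528} + \frac{1}{1138} \left(-1485\right)\right)}{-2118260} = - \frac{84 + \frac{2375}{528} - \frac{1485}{1138}}{2375} \left(- \frac{1}{2118260}\right) = \left(- \frac{1}{2375}\right) \frac{26195623}{300432} \left(- \frac{1}{2118260}\right) = \left(- \frac{1378717}{37554000}\right) \left(- \frac{1}{2118260}\right) = \frac{1378717}{79549136040000}$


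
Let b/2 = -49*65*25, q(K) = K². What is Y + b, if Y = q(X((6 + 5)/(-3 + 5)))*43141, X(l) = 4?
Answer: 531006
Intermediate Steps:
Y = 690256 (Y = 4²*43141 = 16*43141 = 690256)
b = -159250 (b = 2*(-49*65*25) = 2*(-3185*25) = 2*(-79625) = -159250)
Y + b = 690256 - 159250 = 531006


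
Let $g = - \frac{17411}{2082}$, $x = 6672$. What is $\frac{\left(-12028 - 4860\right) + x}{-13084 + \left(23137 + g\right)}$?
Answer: $- \frac{21269712}{20912935} \approx -1.0171$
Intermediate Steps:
$g = - \frac{17411}{2082}$ ($g = \left(-17411\right) \frac{1}{2082} = - \frac{17411}{2082} \approx -8.3626$)
$\frac{\left(-12028 - 4860\right) + x}{-13084 + \left(23137 + g\right)} = \frac{\left(-12028 - 4860\right) + 6672}{-13084 + \left(23137 - \frac{17411}{2082}\right)} = \frac{\left(-12028 - 4860\right) + 6672}{-13084 + \frac{48153823}{2082}} = \frac{-16888 + 6672}{\frac{20912935}{2082}} = \left(-10216\right) \frac{2082}{20912935} = - \frac{21269712}{20912935}$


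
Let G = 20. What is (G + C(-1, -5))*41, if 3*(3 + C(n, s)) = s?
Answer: 1886/3 ≈ 628.67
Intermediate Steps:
C(n, s) = -3 + s/3
(G + C(-1, -5))*41 = (20 + (-3 + (1/3)*(-5)))*41 = (20 + (-3 - 5/3))*41 = (20 - 14/3)*41 = (46/3)*41 = 1886/3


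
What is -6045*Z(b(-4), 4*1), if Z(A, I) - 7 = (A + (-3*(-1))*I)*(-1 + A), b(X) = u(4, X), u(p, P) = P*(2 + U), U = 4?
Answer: -1855815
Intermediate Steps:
u(p, P) = 6*P (u(p, P) = P*(2 + 4) = P*6 = 6*P)
b(X) = 6*X
Z(A, I) = 7 + (-1 + A)*(A + 3*I) (Z(A, I) = 7 + (A + (-3*(-1))*I)*(-1 + A) = 7 + (A + 3*I)*(-1 + A) = 7 + (-1 + A)*(A + 3*I))
-6045*Z(b(-4), 4*1) = -6045*(7 + (6*(-4))² - 6*(-4) - 12 + 3*(6*(-4))*(4*1)) = -6045*(7 + (-24)² - 1*(-24) - 3*4 + 3*(-24)*4) = -6045*(7 + 576 + 24 - 12 - 288) = -6045*307 = -1855815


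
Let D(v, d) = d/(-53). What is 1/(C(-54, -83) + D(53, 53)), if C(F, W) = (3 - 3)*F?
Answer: -1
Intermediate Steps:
D(v, d) = -d/53 (D(v, d) = d*(-1/53) = -d/53)
C(F, W) = 0 (C(F, W) = 0*F = 0)
1/(C(-54, -83) + D(53, 53)) = 1/(0 - 1/53*53) = 1/(0 - 1) = 1/(-1) = -1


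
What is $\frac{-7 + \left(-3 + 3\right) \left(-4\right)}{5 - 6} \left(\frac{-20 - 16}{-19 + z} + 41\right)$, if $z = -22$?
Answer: $\frac{12019}{41} \approx 293.15$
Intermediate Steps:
$\frac{-7 + \left(-3 + 3\right) \left(-4\right)}{5 - 6} \left(\frac{-20 - 16}{-19 + z} + 41\right) = \frac{-7 + \left(-3 + 3\right) \left(-4\right)}{5 - 6} \left(\frac{-20 - 16}{-19 - 22} + 41\right) = \frac{-7 + 0 \left(-4\right)}{-1} \left(- \frac{36}{-41} + 41\right) = \left(-7 + 0\right) \left(-1\right) \left(\left(-36\right) \left(- \frac{1}{41}\right) + 41\right) = \left(-7\right) \left(-1\right) \left(\frac{36}{41} + 41\right) = 7 \cdot \frac{1717}{41} = \frac{12019}{41}$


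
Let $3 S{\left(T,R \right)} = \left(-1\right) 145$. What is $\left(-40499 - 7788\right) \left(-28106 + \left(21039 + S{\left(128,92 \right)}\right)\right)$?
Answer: $\frac{1030734302}{3} \approx 3.4358 \cdot 10^{8}$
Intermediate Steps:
$S{\left(T,R \right)} = - \frac{145}{3}$ ($S{\left(T,R \right)} = \frac{\left(-1\right) 145}{3} = \frac{1}{3} \left(-145\right) = - \frac{145}{3}$)
$\left(-40499 - 7788\right) \left(-28106 + \left(21039 + S{\left(128,92 \right)}\right)\right) = \left(-40499 - 7788\right) \left(-28106 + \left(21039 - \frac{145}{3}\right)\right) = - 48287 \left(-28106 + \frac{62972}{3}\right) = \left(-48287\right) \left(- \frac{21346}{3}\right) = \frac{1030734302}{3}$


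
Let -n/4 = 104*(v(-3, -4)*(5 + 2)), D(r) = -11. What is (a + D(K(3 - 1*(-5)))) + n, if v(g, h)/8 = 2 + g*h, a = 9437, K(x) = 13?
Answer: -316718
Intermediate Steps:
v(g, h) = 16 + 8*g*h (v(g, h) = 8*(2 + g*h) = 16 + 8*g*h)
n = -326144 (n = -416*(16 + 8*(-3)*(-4))*(5 + 2) = -416*(16 + 96)*7 = -416*112*7 = -416*784 = -4*81536 = -326144)
(a + D(K(3 - 1*(-5)))) + n = (9437 - 11) - 326144 = 9426 - 326144 = -316718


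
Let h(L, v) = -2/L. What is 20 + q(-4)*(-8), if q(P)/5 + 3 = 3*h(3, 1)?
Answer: 220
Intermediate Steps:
q(P) = -25 (q(P) = -15 + 5*(3*(-2/3)) = -15 + 5*(3*(-2*⅓)) = -15 + 5*(3*(-⅔)) = -15 + 5*(-2) = -15 - 10 = -25)
20 + q(-4)*(-8) = 20 - 25*(-8) = 20 + 200 = 220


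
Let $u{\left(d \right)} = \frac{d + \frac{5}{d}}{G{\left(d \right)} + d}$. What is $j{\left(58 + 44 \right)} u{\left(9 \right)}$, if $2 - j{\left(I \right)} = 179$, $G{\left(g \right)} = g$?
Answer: $- \frac{2537}{27} \approx -93.963$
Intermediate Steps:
$u{\left(d \right)} = \frac{d + \frac{5}{d}}{2 d}$ ($u{\left(d \right)} = \frac{d + \frac{5}{d}}{d + d} = \frac{d + \frac{5}{d}}{2 d}$)
$j{\left(I \right)} = -177$ ($j{\left(I \right)} = 2 - 179 = -177$)
$j{\left(58 + 44 \right)} u{\left(9 \right)} = - 177 \frac{5 + 9^{2}}{2 \cdot 81} = - 177 \cdot \frac{1}{2} \cdot \frac{1}{81} \left(5 + 81\right) = - 177 \cdot \frac{1}{2} \cdot \frac{1}{81} \cdot 86 = \left(-177\right) \frac{43}{81} = - \frac{2537}{27}$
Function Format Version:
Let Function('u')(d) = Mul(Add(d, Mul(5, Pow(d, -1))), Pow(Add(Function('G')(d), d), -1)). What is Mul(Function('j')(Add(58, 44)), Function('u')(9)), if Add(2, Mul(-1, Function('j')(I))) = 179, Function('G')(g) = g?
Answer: Rational(-2537, 27) ≈ -93.963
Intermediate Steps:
Function('u')(d) = Mul(Rational(1, 2), Pow(d, -1), Add(d, Mul(5, Pow(d, -1)))) (Function('u')(d) = Mul(Add(d, Mul(5, Pow(d, -1))), Pow(Add(d, d), -1)) = Mul(Add(d, Mul(5, Pow(d, -1))), Pow(Mul(2, d), -1)) = Mul(Add(d, Mul(5, Pow(d, -1))), Mul(Rational(1, 2), Pow(d, -1))) = Mul(Rational(1, 2), Pow(d, -1), Add(d, Mul(5, Pow(d, -1)))))
Function('j')(I) = -177 (Function('j')(I) = Add(2, Mul(-1, 179)) = Add(2, -179) = -177)
Mul(Function('j')(Add(58, 44)), Function('u')(9)) = Mul(-177, Mul(Rational(1, 2), Pow(9, -2), Add(5, Pow(9, 2)))) = Mul(-177, Mul(Rational(1, 2), Rational(1, 81), Add(5, 81))) = Mul(-177, Mul(Rational(1, 2), Rational(1, 81), 86)) = Mul(-177, Rational(43, 81)) = Rational(-2537, 27)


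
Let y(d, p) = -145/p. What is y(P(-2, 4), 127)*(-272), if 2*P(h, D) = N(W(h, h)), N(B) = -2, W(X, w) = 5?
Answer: 39440/127 ≈ 310.55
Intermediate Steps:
P(h, D) = -1 (P(h, D) = (½)*(-2) = -1)
y(P(-2, 4), 127)*(-272) = -145/127*(-272) = 39440/127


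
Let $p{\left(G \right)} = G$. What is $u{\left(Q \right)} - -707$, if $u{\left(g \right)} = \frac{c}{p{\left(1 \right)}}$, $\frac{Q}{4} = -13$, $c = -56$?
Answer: $651$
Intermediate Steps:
$Q = -52$ ($Q = 4 \left(-13\right) = -52$)
$u{\left(g \right)} = -56$ ($u{\left(g \right)} = - \frac{56}{1} = \left(-56\right) 1 = -56$)
$u{\left(Q \right)} - -707 = -56 - -707 = -56 + 707 = 651$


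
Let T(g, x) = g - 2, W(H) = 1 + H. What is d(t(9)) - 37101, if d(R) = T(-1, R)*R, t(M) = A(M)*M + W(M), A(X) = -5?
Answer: -36996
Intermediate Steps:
T(g, x) = -2 + g
t(M) = 1 - 4*M (t(M) = -5*M + (1 + M) = 1 - 4*M)
d(R) = -3*R (d(R) = (-2 - 1)*R = -3*R)
d(t(9)) - 37101 = -3*(1 - 4*9) - 37101 = -3*(1 - 36) - 37101 = -3*(-35) - 37101 = 105 - 37101 = -36996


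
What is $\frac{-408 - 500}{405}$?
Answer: $- \frac{908}{405} \approx -2.242$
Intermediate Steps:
$\frac{-408 - 500}{405} = \frac{1}{405} \left(-908\right) = - \frac{908}{405}$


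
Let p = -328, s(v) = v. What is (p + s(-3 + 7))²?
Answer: 104976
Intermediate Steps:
(p + s(-3 + 7))² = (-328 + (-3 + 7))² = (-328 + 4)² = (-324)² = 104976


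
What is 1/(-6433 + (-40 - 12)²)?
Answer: -1/3729 ≈ -0.00026817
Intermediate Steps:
1/(-6433 + (-40 - 12)²) = 1/(-6433 + (-52)²) = 1/(-6433 + 2704) = 1/(-3729) = -1/3729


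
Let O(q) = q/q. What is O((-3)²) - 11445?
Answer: -11444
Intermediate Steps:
O(q) = 1
O((-3)²) - 11445 = 1 - 11445 = -11444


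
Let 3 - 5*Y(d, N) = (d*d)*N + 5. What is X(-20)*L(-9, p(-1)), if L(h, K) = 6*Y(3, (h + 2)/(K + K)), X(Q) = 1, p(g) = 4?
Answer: 141/20 ≈ 7.0500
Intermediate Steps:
Y(d, N) = -2/5 - N*d**2/5 (Y(d, N) = 3/5 - ((d*d)*N + 5)/5 = 3/5 - (d**2*N + 5)/5 = 3/5 - (N*d**2 + 5)/5 = 3/5 - (5 + N*d**2)/5 = 3/5 + (-1 - N*d**2/5) = -2/5 - N*d**2/5)
L(h, K) = -12/5 - 27*(2 + h)/(5*K) (L(h, K) = 6*(-2/5 - 1/5*(h + 2)/(K + K)*3**2) = 6*(-2/5 - 1/5*(2 + h)/((2*K))*9) = 6*(-2/5 - 1/5*(2 + h)*(1/(2*K))*9) = 6*(-2/5 - 1/5*(2 + h)/(2*K)*9) = 6*(-2/5 - 9*(2 + h)/(10*K)) = -12/5 - 27*(2 + h)/(5*K))
X(-20)*L(-9, p(-1)) = 1*((3/5)*(-18 - 9*(-9) - 4*4)/4) = 1*((3/5)*(1/4)*(-18 + 81 - 16)) = 1*((3/5)*(1/4)*47) = 1*(141/20) = 141/20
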